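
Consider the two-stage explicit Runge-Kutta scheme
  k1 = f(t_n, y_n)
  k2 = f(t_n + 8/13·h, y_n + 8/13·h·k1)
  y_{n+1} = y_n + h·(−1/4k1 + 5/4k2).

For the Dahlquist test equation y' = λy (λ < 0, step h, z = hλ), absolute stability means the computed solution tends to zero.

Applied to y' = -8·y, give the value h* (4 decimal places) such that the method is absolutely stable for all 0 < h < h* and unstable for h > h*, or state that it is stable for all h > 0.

(-1.3000,0); λ=-8 ⇒ h* = (13/10)/8 = 0.1625.

Set f=λy, z=hλ:
  k1=λy_n ⇒ h·k1=z·y_n;  k2=λ(1+8/13z)y_n ⇒ h·k2=z(1+8/13z)y_n
  y_{n+1}/y_n = 1 − 1/4z + 5/4z(1+8/13z) = 1 + z + 10/13z²
  R(z) = 1 + z + 10/13z².

Find x<0 with |R(x)|<1.
x=-0.46: |R|=0.7028
R=1: x+10/13x²=0 ⇒ x=−13/10=-1.3000; min R=1−1/(4·10/13)=0.6750>−1
Confirm numerically:
  x=-1.210: |R|=0.91623 <1
  x=-1.202: |R|=0.90939 <1
  x=-1.117: |R|=0.84276 <1
  x=-1.765: |R|=1.63133 >1
  x=-1.694: |R|=1.51341 >1
  x=-1.566: |R|=1.32043 >1
So |R|<1 on (-1.3000, 0).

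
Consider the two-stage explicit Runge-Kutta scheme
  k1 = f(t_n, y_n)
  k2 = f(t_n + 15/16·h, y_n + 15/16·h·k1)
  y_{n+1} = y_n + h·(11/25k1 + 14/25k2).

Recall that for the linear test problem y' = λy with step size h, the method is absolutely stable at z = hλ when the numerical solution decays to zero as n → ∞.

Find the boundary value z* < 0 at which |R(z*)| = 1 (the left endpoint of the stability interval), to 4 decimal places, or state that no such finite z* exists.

left endpoint -1.9048.

On y'=λy, z=hλ:
  k1=λy_n ⇒ h·k1=z·y_n;  k2=λ(1+15/16z)y_n ⇒ h·k2=z(1+15/16z)y_n
  y_{n+1}/y_n = 1 + 11/25z + 14/25z(1+15/16z) = 1 + z + 21/40z²
  Hence R(z) = 1 + z + 21/40z².

Need |R(x)|<1, x<0.
x=-1.57: |R|=0.7241
R=1: x+21/40x²=0 ⇒ x=−40/21=-1.9048; min R=1−1/(4·21/40)=0.5238>−1
Confirm numerically:
  x=-1.562: |R|=0.71892 <1
  x=-1.417: |R|=0.63714 <1
  x=-1.032: |R|=0.52714 <1
  x=-0.879: |R|=0.52664 <1
  x=-2.200: |R|=1.34100 >1
  x=-2.141: |R|=1.26554 >1
Interval (-1.9048, 0).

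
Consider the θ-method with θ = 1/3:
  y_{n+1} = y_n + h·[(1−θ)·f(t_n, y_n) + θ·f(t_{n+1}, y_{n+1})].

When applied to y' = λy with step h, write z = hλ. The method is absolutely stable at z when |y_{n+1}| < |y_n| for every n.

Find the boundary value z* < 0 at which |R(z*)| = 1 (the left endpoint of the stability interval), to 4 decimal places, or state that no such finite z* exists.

Test eqn y'=λy, z=hλ:
  y_{n+1} = y_n + z·[2/3·y_n + 1/3·y_{n+1}] ⇒ (1 − 1/3z)y_{n+1} = (1 + 2/3z)y_n
  so R(z) = (1 + 2/3z)/(1 − 1/3z).

Boundary: |R(x)|=1, x<0.
x=-1.76: |R|=0.1092
R=−1: 1+2/3x = −1+1/3x ⇒ -1/3x=2 ⇒ x=2/(-1/3)=-6.0000
Confirm numerically:
  x=-5.955: |R|=0.99497 <1
  x=-5.017: |R|=0.87739 <1
  x=-4.796: |R|=0.84556 <1
  x=-2.489: |R|=0.36036 <1
  x=-6.588: |R|=1.06133 >1
  x=-6.267: |R|=1.02881 >1
  x=-6.249: |R|=1.02692 >1
Stable set (-6.0000, 0).

z* = -6.0000.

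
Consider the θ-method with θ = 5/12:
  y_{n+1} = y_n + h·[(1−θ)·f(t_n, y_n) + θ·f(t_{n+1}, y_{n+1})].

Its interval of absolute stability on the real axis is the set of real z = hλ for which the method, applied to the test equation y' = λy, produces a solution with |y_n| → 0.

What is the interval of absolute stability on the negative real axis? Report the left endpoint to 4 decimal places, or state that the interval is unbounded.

Test eqn y'=λy, z=hλ:
  y_{n+1} = y_n + z·[7/12·y_n + 5/12·y_{n+1}] ⇒ (1 − 5/12z)y_{n+1} = (1 + 7/12z)y_n
  R(z) = (1 + 7/12z)/(1 − 5/12z).

Boundary: |R(x)|=1, x<0.
x=-1.08: |R|=0.2552
R=−1: 1+7/12x = −1+5/12x ⇒ -1/6x=2 ⇒ x=2/(-1/6)=-12.0000
Confirm numerically:
  x=-11.321: |R|=0.98021 <1
  x=-9.198: |R|=0.90336 <1
  x=-8.833: |R|=0.88723 <1
  x=-6.595: |R|=0.75964 <1
  x=-12.451: |R|=1.01215 >1
  x=-12.103: |R|=1.00284 >1
Interval (-12.0000, 0).

(-12.0000, 0).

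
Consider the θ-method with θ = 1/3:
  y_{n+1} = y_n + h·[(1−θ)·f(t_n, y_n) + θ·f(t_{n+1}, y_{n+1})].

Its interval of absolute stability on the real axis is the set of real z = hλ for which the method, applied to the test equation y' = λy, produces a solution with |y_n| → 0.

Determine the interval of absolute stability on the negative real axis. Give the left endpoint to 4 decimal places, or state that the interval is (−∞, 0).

(-6.0000, 0).

Set f=λy, z=hλ:
  y_{n+1} = y_n + z·[2/3·y_n + 1/3·y_{n+1}] ⇒ (1 − 1/3z)y_{n+1} = (1 + 2/3z)y_n
  R(z) = (1 + 2/3z)/(1 − 1/3z).

Boundary: |R(x)|=1, x<0.
x=-1.36: |R|=0.0642
R=−1: 1+2/3x = −1+1/3x ⇒ -1/3x=2 ⇒ x=2/(-1/3)=-6.0000
Confirm numerically:
  x=-5.741: |R|=0.97037 <1
  x=-5.672: |R|=0.96218 <1
  x=-5.646: |R|=0.95906 <1
  x=-4.214: |R|=0.75243 <1
  x=-6.562: |R|=1.05877 >1
  x=-6.497: |R|=1.05233 >1
  x=-6.419: |R|=1.04448 >1
Stable set (-6.0000, 0).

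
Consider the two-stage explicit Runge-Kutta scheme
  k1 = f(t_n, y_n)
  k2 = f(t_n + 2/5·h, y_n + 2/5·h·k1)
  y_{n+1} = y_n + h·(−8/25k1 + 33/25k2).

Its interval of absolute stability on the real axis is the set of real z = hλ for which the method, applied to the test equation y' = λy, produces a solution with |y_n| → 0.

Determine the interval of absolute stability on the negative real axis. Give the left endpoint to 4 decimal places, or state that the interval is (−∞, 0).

Test eqn y'=λy, z=hλ:
  k1=λy_n ⇒ h·k1=z·y_n;  k2=λ(1+2/5z)y_n ⇒ h·k2=z(1+2/5z)y_n
  y_{n+1}/y_n = 1 − 8/25z + 33/25z(1+2/5z) = 1 + z + 66/125z²
  Hence R(z) = 1 + z + 66/125z².

Boundary: |R(x)|=1, x<0.
x=-1.59: |R|=0.7448
R=1: x+66/125x²=0 ⇒ x=−125/66=-1.8939; min R=1−1/(4·66/125)=0.5265>−1
Confirm numerically:
  x=-1.365: |R|=0.61878 <1
  x=-1.237: |R|=0.57093 <1
  x=-1.157: |R|=0.54981 <1
  x=-2.433: |R|=1.69249 >1
  x=-1.942: |R|=1.04928 >1
Interval (-1.8939, 0).

(-1.8939, 0).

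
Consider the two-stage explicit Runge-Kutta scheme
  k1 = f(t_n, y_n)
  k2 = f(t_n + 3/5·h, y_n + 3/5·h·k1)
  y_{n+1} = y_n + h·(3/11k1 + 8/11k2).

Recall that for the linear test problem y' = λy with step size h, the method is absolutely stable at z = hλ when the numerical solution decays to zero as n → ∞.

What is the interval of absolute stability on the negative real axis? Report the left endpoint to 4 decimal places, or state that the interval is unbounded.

(-2.2917, 0).

Set f=λy, z=hλ:
  k1=λy_n ⇒ h·k1=z·y_n;  k2=λ(1+3/5z)y_n ⇒ h·k2=z(1+3/5z)y_n
  y_{n+1}/y_n = 1 + 3/11z + 8/11z(1+3/5z) = 1 + z + 24/55z²
  R(z) = 1 + z + 24/55z².

Need |R(x)|<1, x<0.
x=-1.22: |R|=0.4295
R=1: x+24/55x²=0 ⇒ x=−55/24=-2.2917; min R=1−1/(4·24/55)=0.4271>−1
Confirm numerically:
  x=-2.262: |R|=0.97072 <1
  x=-1.944: |R|=0.70508 <1
  x=-1.620: |R|=0.52519 <1
  x=-1.570: |R|=0.50559 <1
  x=-2.766: |R|=1.57251 >1
  x=-2.604: |R|=1.35490 >1
Stable set (-2.2917, 0).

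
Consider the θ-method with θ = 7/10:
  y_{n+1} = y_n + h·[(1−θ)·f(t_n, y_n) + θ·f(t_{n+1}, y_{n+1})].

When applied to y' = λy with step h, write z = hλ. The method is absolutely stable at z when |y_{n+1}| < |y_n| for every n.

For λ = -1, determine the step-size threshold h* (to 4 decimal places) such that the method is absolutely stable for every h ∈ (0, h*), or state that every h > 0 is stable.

interval (−∞, 0). Any h>0 works for λ=-1.

On y'=λy, z=hλ:
  y_{n+1} = y_n + z·[3/10·y_n + 7/10·y_{n+1}] ⇒ (1 − 7/10z)y_{n+1} = (1 + 3/10z)y_n
  R(z) = (1 + 3/10z)/(1 − 7/10z).

Need |R(x)|<1, x<0.
x=-1.06: |R|=0.3915
x=-2: |R|=0.1667
x=-10: |R|=0.2500
x=-100: |R|=0.4085
θ=7/10≥1/2 ⇒ |1+3/10x|<|1−7/10x| ∀x<0 ⇒ unbounded interval.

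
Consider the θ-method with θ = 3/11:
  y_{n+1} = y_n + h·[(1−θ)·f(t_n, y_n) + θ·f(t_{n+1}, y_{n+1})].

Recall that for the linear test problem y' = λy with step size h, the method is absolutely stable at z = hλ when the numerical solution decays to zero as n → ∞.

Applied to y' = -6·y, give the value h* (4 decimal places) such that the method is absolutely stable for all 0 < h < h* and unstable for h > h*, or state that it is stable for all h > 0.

Test eqn y'=λy, z=hλ:
  y_{n+1} = y_n + z·[8/11·y_n + 3/11·y_{n+1}] ⇒ (1 − 3/11z)y_{n+1} = (1 + 8/11z)y_n
  so R(z) = (1 + 8/11z)/(1 − 3/11z).

Need |R(x)|<1, x<0.
x=-0.91: |R|=0.2709
R=−1: 1+8/11x = −1+3/11x ⇒ -5/11x=2 ⇒ x=2/(-5/11)=-4.4000
Confirm numerically:
  x=-3.831: |R|=0.87352 <1
  x=-3.259: |R|=0.72542 <1
  x=-2.839: |R|=0.60009 <1
  x=-4.739: |R|=1.06722 >1
  x=-4.672: |R|=1.05437 >1
  x=-4.572: |R|=1.03480 >1
Stable set (-4.4000, 0).

(-4.4000,0); λ=-6 ⇒ h* = (22/5)/6 = 0.7333.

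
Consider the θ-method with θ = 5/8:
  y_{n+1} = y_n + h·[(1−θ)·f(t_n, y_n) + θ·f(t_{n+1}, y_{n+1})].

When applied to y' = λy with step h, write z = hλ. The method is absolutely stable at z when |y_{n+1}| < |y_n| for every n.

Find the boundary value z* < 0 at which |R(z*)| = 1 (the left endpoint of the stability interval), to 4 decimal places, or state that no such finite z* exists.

Set f=λy, z=hλ:
  y_{n+1} = y_n + z·[3/8·y_n + 5/8·y_{n+1}] ⇒ (1 − 5/8z)y_{n+1} = (1 + 3/8z)y_n
  Hence R(z) = (1 + 3/8z)/(1 − 5/8z).

Solve |R(x)|<1 on ℝ⁻.
x=-0.47: |R|=0.6367
x=-2: |R|=0.1111
x=-10: |R|=0.3793
x=-100: |R|=0.5748
θ=5/8≥1/2 ⇒ |1+3/8x|<|1−5/8x| ∀x<0 ⇒ unbounded interval.

(−∞, 0) — no finite endpoint.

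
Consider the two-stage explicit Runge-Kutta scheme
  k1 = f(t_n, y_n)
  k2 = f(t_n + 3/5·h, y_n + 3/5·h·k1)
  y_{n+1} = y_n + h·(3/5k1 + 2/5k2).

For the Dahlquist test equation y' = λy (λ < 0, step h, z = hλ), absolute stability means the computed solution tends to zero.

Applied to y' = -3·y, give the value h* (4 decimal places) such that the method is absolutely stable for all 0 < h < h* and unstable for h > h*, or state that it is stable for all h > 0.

Set f=λy, z=hλ:
  k1=λy_n ⇒ h·k1=z·y_n;  k2=λ(1+3/5z)y_n ⇒ h·k2=z(1+3/5z)y_n
  y_{n+1}/y_n = 1 + 3/5z + 2/5z(1+3/5z) = 1 + z + 6/25z²
  ⇒ R(z) = 1 + z + 6/25z².

Find x<0 with |R(x)|<1.
x=-1.43: |R|=0.0608
R=1: x+6/25x²=0 ⇒ x=−25/6=-4.1667; min R=1−1/(4·6/25)=-0.0417>−1
Confirm numerically:
  x=-3.804: |R|=0.66890 <1
  x=-3.417: |R|=0.38521 <1
  x=-3.298: |R|=0.31243 <1
  x=-4.599: |R|=1.47719 >1
  x=-4.467: |R|=1.32198 >1
  x=-4.205: |R|=1.03869 >1
Stable set (-4.1667, 0).

(-4.1667,0); λ=-3 ⇒ h* = (25/6)/3 = 1.3889.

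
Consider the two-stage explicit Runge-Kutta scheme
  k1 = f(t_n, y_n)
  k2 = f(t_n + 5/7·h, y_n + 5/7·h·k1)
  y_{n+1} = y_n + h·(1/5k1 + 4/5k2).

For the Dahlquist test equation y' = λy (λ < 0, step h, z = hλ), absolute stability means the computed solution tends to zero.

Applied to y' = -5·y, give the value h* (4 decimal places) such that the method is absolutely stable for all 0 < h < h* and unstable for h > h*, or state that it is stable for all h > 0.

On y'=λy, z=hλ:
  k1=λy_n ⇒ h·k1=z·y_n;  k2=λ(1+5/7z)y_n ⇒ h·k2=z(1+5/7z)y_n
  y_{n+1}/y_n = 1 + 1/5z + 4/5z(1+5/7z) = 1 + z + 4/7z²
  ⇒ R(z) = 1 + z + 4/7z².

Boundary: |R(x)|=1, x<0.
x=-1.32: |R|=0.6757
R=1: x+4/7x²=0 ⇒ x=−7/4=-1.7500; min R=1−1/(4·4/7)=0.5625>−1
Confirm numerically:
  x=-1.483: |R|=0.77374 <1
  x=-1.087: |R|=0.58818 <1
  x=-0.814: |R|=0.56463 <1
  x=-2.283: |R|=1.69534 >1
  x=-2.099: |R|=1.41860 >1
  x=-1.960: |R|=1.23520 >1
So |R|<1 on (-1.7500, 0).

(-1.7500,0); λ=-5 ⇒ h* = (7/4)/5 = 0.3500.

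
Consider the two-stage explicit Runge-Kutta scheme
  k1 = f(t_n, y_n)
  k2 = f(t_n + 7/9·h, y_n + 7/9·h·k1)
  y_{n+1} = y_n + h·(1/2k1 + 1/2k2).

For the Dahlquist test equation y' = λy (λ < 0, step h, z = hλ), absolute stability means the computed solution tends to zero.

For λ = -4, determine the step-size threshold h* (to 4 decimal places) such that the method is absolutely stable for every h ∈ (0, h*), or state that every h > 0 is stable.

(-2.5714,0); λ=-4 ⇒ h* = (18/7)/4 = 0.6429.

Set f=λy, z=hλ:
  k1=λy_n ⇒ h·k1=z·y_n;  k2=λ(1+7/9z)y_n ⇒ h·k2=z(1+7/9z)y_n
  y_{n+1}/y_n = 1 + 1/2z + 1/2z(1+7/9z) = 1 + z + 7/18z²
  so R(z) = 1 + z + 7/18z².

Find x<0 with |R(x)|<1.
x=-0.39: |R|=0.6691
R=1: x+7/18x²=0 ⇒ x=−18/7=-2.5714; min R=1−1/(4·7/18)=0.3571>−1
Confirm numerically:
  x=-1.730: |R|=0.43391 <1
  x=-1.507: |R|=0.37619 <1
  x=-1.172: |R|=0.36217 <1
  x=-1.132: |R|=0.36633 <1
  x=-3.165: |R|=1.73059 >1
  x=-3.015: |R|=1.52009 >1
  x=-2.938: |R|=1.41883 >1
Interval (-2.5714, 0).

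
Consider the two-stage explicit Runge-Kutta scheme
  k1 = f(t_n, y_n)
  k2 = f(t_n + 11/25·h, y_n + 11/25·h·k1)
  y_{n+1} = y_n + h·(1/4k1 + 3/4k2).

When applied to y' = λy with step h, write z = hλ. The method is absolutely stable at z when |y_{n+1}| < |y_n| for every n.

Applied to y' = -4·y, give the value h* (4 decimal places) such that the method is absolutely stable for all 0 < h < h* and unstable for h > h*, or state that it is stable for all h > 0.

Test eqn y'=λy, z=hλ:
  k1=λy_n ⇒ h·k1=z·y_n;  k2=λ(1+11/25z)y_n ⇒ h·k2=z(1+11/25z)y_n
  y_{n+1}/y_n = 1 + 1/4z + 3/4z(1+11/25z) = 1 + z + 33/100z²
  R(z) = 1 + z + 33/100z².

Boundary: |R(x)|=1, x<0.
x=-1.27: |R|=0.2623
R=1: x+33/100x²=0 ⇒ x=−100/33=-3.0303; min R=1−1/(4·33/100)=0.2424>−1
Confirm numerically:
  x=-2.570: |R|=0.60962 <1
  x=-2.217: |R|=0.40498 <1
  x=-2.042: |R|=0.33402 <1
  x=-2.015: |R|=0.32487 <1
  x=-3.525: |R|=1.57546 >1
  x=-3.500: |R|=1.54250 >1
  x=-3.394: |R|=1.40735 >1
Stable set (-3.0303, 0).

(-3.0303,0); λ=-4 ⇒ h* = (100/33)/4 = 0.7576.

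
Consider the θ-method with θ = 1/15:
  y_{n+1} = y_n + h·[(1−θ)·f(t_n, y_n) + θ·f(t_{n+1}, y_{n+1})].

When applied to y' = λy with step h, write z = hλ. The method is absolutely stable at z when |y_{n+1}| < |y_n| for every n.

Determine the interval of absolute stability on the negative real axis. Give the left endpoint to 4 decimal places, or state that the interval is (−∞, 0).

Test eqn y'=λy, z=hλ:
  y_{n+1} = y_n + z·[14/15·y_n + 1/15·y_{n+1}] ⇒ (1 − 1/15z)y_{n+1} = (1 + 14/15z)y_n
  so R(z) = (1 + 14/15z)/(1 − 1/15z).

Solve |R(x)|<1 on ℝ⁻.
x=-1.66: |R|=0.4946
R=−1: 1+14/15x = −1+1/15x ⇒ -13/15x=2 ⇒ x=2/(-13/15)=-2.3077
Confirm numerically:
  x=-1.711: |R|=0.53581 <1
  x=-1.609: |R|=0.45313 <1
  x=-1.552: |R|=0.40648 <1
  x=-2.609: |R|=1.22244 >1
  x=-2.421: |R|=1.08455 >1
Stable set (-2.3077, 0).

(-2.3077, 0).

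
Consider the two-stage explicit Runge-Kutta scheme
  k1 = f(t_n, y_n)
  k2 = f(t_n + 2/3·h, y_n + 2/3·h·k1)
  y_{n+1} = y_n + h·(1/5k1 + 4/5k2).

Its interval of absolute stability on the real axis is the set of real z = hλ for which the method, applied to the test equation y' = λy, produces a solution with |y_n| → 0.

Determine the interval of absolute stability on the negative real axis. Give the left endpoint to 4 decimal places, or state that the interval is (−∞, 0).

With y'=λy (z=hλ):
  k1=λy_n ⇒ h·k1=z·y_n;  k2=λ(1+2/3z)y_n ⇒ h·k2=z(1+2/3z)y_n
  y_{n+1}/y_n = 1 + 1/5z + 4/5z(1+2/3z) = 1 + z + 8/15z²
  so R(z) = 1 + z + 8/15z².

Solve |R(x)|<1 on ℝ⁻.
x=-0.64: |R|=0.5785
R=1: x+8/15x²=0 ⇒ x=−15/8=-1.8750; min R=1−1/(4·8/15)=0.5312>−1
Confirm numerically:
  x=-1.533: |R|=0.72038 <1
  x=-1.177: |R|=0.56184 <1
  x=-0.793: |R|=0.54239 <1
  x=-2.404: |R|=1.67825 >1
  x=-2.121: |R|=1.27828 >1
  x=-1.939: |R|=1.06618 >1
So |R|<1 on (-1.8750, 0).

(-1.8750, 0).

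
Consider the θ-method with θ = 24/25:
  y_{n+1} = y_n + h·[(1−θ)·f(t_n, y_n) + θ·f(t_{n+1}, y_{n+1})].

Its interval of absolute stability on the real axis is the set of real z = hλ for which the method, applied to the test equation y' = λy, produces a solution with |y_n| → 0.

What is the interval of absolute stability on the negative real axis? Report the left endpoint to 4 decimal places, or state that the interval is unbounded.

interval (−∞, 0).

On y'=λy, z=hλ:
  y_{n+1} = y_n + z·[1/25·y_n + 24/25·y_{n+1}] ⇒ (1 − 24/25z)y_{n+1} = (1 + 1/25z)y_n
  so R(z) = (1 + 1/25z)/(1 − 24/25z).

Boundary: |R(x)|=1, x<0.
x=-0.85: |R|=0.5319
x=-2: |R|=0.3151
x=-10: |R|=0.0566
x=-100: |R|=0.0309
θ=24/25≥1/2 ⇒ |1+1/25x|<|1−24/25x| ∀x<0 ⇒ unbounded interval.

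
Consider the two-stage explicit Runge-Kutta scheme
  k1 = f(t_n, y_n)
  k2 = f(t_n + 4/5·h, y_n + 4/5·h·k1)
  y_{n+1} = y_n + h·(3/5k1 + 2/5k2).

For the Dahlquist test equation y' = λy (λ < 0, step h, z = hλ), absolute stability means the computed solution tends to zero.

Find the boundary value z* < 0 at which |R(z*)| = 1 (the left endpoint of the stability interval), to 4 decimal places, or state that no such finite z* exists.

Test eqn y'=λy, z=hλ:
  k1=λy_n ⇒ h·k1=z·y_n;  k2=λ(1+4/5z)y_n ⇒ h·k2=z(1+4/5z)y_n
  y_{n+1}/y_n = 1 + 3/5z + 2/5z(1+4/5z) = 1 + z + 8/25z²
  so R(z) = 1 + z + 8/25z².

Solve |R(x)|<1 on ℝ⁻.
x=-1.23: |R|=0.2541
R=1: x+8/25x²=0 ⇒ x=−25/8=-3.1250; min R=1−1/(4·8/25)=0.2188>−1
Confirm numerically:
  x=-2.826: |R|=0.72961 <1
  x=-2.774: |R|=0.68842 <1
  x=-2.734: |R|=0.65792 <1
  x=-2.223: |R|=0.35835 <1
  x=-3.435: |R|=1.34075 >1
  x=-3.205: |R|=1.08205 >1
So |R|<1 on (-3.1250, 0).

z* = -3.1250.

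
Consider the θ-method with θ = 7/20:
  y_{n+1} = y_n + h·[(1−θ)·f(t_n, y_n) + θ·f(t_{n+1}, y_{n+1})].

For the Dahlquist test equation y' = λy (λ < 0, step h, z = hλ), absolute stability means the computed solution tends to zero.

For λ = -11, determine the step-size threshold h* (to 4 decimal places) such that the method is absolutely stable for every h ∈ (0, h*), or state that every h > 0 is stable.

On y'=λy, z=hλ:
  y_{n+1} = y_n + z·[13/20·y_n + 7/20·y_{n+1}] ⇒ (1 − 7/20z)y_{n+1} = (1 + 13/20z)y_n
  Hence R(z) = (1 + 13/20z)/(1 − 7/20z).

Boundary: |R(x)|=1, x<0.
x=-0.79: |R|=0.3811
R=−1: 1+13/20x = −1+7/20x ⇒ -3/10x=2 ⇒ x=2/(-3/10)=-6.6667
Confirm numerically:
  x=-6.444: |R|=0.97948 <1
  x=-4.543: |R|=0.75402 <1
  x=-4.109: |R|=0.68529 <1
  x=-3.684: |R|=0.60916 <1
  x=-7.163: |R|=1.04246 >1
  x=-6.819: |R|=1.01349 >1
  x=-6.704: |R|=1.00335 >1
So |R|<1 on (-6.6667, 0).

(-6.6667,0); λ=-11 ⇒ h* = (20/3)/11 = 0.6061.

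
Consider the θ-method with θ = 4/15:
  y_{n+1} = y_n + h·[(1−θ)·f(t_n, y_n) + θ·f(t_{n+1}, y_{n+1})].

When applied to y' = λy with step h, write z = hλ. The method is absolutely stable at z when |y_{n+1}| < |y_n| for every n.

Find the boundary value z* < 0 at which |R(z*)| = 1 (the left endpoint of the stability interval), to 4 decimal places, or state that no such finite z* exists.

z* = -4.2857.

With y'=λy (z=hλ):
  y_{n+1} = y_n + z·[11/15·y_n + 4/15·y_{n+1}] ⇒ (1 − 4/15z)y_{n+1} = (1 + 11/15z)y_n
  ⇒ R(z) = (1 + 11/15z)/(1 − 4/15z).

Solve |R(x)|<1 on ℝ⁻.
x=-0.32: |R|=0.7052
R=−1: 1+11/15x = −1+4/15x ⇒ -7/15x=2 ⇒ x=2/(-7/15)=-4.2857
Confirm numerically:
  x=-4.018: |R|=0.93969 <1
  x=-3.271: |R|=0.74708 <1
  x=-3.193: |R|=0.72458 <1
  x=-4.737: |R|=1.09305 >1
  x=-4.515: |R|=1.04855 >1
So |R|<1 on (-4.2857, 0).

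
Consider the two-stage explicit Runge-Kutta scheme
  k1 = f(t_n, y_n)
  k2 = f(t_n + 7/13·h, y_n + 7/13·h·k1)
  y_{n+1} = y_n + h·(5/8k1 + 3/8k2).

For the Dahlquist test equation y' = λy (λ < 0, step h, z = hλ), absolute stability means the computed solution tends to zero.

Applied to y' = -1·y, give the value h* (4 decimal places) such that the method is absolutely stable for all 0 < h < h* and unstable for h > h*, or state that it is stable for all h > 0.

(-4.9524,0); λ=-1 ⇒ h* = (104/21)/1 = 4.9524.

Test eqn y'=λy, z=hλ:
  k1=λy_n ⇒ h·k1=z·y_n;  k2=λ(1+7/13z)y_n ⇒ h·k2=z(1+7/13z)y_n
  y_{n+1}/y_n = 1 + 5/8z + 3/8z(1+7/13z) = 1 + z + 21/104z²
  Hence R(z) = 1 + z + 21/104z².

Boundary: |R(x)|=1, x<0.
x=-0.77: |R|=0.3497
R=1: x+21/104x²=0 ⇒ x=−104/21=-4.9524; min R=1−1/(4·21/104)=-0.2381>−1
Confirm numerically:
  x=-4.797: |R|=0.84949 <1
  x=-4.252: |R|=0.39867 <1
  x=-4.026: |R|=0.24691 <1
  x=-3.531: |R|=0.01343 <1
  x=-5.455: |R|=1.55363 >1
  x=-5.228: |R|=1.29096 >1
So |R|<1 on (-4.9524, 0).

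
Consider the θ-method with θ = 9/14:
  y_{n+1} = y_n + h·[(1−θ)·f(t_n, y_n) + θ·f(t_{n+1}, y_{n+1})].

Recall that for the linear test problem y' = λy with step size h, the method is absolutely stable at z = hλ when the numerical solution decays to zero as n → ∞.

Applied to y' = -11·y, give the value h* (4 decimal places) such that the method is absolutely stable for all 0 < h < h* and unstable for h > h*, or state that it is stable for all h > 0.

With y'=λy (z=hλ):
  y_{n+1} = y_n + z·[5/14·y_n + 9/14·y_{n+1}] ⇒ (1 − 9/14z)y_{n+1} = (1 + 5/14z)y_n
  Hence R(z) = (1 + 5/14z)/(1 − 9/14z).

Solve |R(x)|<1 on ℝ⁻.
x=-0.39: |R|=0.6882
x=-2: |R|=0.1250
x=-10: |R|=0.3462
x=-100: |R|=0.5317
θ=9/14≥1/2 ⇒ |1+5/14x|<|1−9/14x| ∀x<0 ⇒ interval (−∞,0).

unbounded; (−∞, 0). Any h>0 works for λ=-11.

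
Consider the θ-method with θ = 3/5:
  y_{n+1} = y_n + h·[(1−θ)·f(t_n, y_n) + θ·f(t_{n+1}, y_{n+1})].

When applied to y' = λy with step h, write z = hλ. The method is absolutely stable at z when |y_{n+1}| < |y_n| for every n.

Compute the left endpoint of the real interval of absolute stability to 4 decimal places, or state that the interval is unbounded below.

With y'=λy (z=hλ):
  y_{n+1} = y_n + z·[2/5·y_n + 3/5·y_{n+1}] ⇒ (1 − 3/5z)y_{n+1} = (1 + 2/5z)y_n
  ⇒ R(z) = (1 + 2/5z)/(1 − 3/5z).

Find x<0 with |R(x)|<1.
x=-1.38: |R|=0.2451
x=-2: |R|=0.0909
x=-10: |R|=0.4286
x=-100: |R|=0.6393
θ=3/5≥1/2 ⇒ |1+2/5x|<|1−3/5x| ∀x<0 ⇒ interval (−∞,0).

unbounded; (−∞, 0).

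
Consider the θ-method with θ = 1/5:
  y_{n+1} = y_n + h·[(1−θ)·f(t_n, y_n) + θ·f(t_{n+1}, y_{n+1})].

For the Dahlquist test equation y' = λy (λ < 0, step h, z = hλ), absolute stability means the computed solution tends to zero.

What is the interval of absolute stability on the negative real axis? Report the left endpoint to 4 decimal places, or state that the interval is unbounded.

(-3.3333, 0).

On y'=λy, z=hλ:
  y_{n+1} = y_n + z·[4/5·y_n + 1/5·y_{n+1}] ⇒ (1 − 1/5z)y_{n+1} = (1 + 4/5z)y_n
  so R(z) = (1 + 4/5z)/(1 − 1/5z).

Need |R(x)|<1, x<0.
x=-0.73: |R|=0.3630
R=−1: 1+4/5x = −1+1/5x ⇒ -3/5x=2 ⇒ x=2/(-3/5)=-3.3333
Confirm numerically:
  x=-3.040: |R|=0.89055 <1
  x=-2.292: |R|=0.57159 <1
  x=-1.850: |R|=0.35036 <1
  x=-3.872: |R|=1.18215 >1
  x=-3.480: |R|=1.05189 >1
Stable set (-3.3333, 0).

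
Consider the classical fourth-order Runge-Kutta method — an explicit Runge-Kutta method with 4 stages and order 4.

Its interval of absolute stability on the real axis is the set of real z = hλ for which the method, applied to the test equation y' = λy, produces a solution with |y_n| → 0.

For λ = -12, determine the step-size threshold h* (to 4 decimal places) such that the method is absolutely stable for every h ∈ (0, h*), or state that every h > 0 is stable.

(-2.7853,0); λ=-12 ⇒ h* = 0.2321.

Test eqn y'=λy, z=hλ:
  order 4, 4-stage ⇒ R(z)=1+z+z^2/2+z^3/6+z^4/24
  (e.g. R(-0.85)=0.43065, |R|=0.43065)

Solve |R(x)|<1 on ℝ⁻.
x=-0.85: |R|=0.4306
|R(-2.82)|=1.0536 |R(-2.26)|=0.4569 |R(-1.67)|=0.2723
Bisect:
  x_lo=-3.1698 |R|=1.7524  x_hi=-0.3122 |R|=0.7318
  mid=-1.74103 |R|=0.27784 →hi
  mid=-2.45543 |R|=0.60639 →hi
  mid=-2.81263 |R|=1.04201 →lo
  mid=-2.63403 |R|=0.79489 →hi
  mid=-2.72333 |R|=0.91053 →hi
  mid=-2.76798 |R|=0.97421 →hi
  mid=-2.79031 |R|=1.00759 →lo
  mid=-2.77915 |R|=0.99077 →hi
  mid=-2.78473 |R|=0.99915 →hi
  mid=-2.78752 |R|=1.00336 →lo
  ...
  [-2.78543,-2.78525] ⇒ x*=-2.7853
So |R|<1 on (-2.7853, 0).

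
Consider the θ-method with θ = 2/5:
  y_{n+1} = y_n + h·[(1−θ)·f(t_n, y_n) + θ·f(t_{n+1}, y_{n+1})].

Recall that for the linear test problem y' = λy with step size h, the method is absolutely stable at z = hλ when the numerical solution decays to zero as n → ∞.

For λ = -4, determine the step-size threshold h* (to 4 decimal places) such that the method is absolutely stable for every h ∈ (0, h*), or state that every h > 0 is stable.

(-10.0000,0); λ=-4 ⇒ h* = (10)/4 = 2.5000.

With y'=λy (z=hλ):
  y_{n+1} = y_n + z·[3/5·y_n + 2/5·y_{n+1}] ⇒ (1 − 2/5z)y_{n+1} = (1 + 3/5z)y_n
  so R(z) = (1 + 3/5z)/(1 − 2/5z).

Boundary: |R(x)|=1, x<0.
x=-1.51: |R|=0.0586
R=−1: 1+3/5x = −1+2/5x ⇒ -1/5x=2 ⇒ x=2/(-1/5)=-10.0000
Confirm numerically:
  x=-9.163: |R|=0.96412 <1
  x=-8.988: |R|=0.95595 <1
  x=-4.738: |R|=0.63650 <1
  x=-10.453: |R|=1.01749 >1
  x=-10.305: |R|=1.01191 >1
Interval (-10.0000, 0).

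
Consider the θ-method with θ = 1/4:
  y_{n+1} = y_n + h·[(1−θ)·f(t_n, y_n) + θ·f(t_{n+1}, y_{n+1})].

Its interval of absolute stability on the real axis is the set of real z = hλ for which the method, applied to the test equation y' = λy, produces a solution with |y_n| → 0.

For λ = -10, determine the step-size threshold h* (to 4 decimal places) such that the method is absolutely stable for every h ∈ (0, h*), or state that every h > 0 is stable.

On y'=λy, z=hλ:
  y_{n+1} = y_n + z·[3/4·y_n + 1/4·y_{n+1}] ⇒ (1 − 1/4z)y_{n+1} = (1 + 3/4z)y_n
  ⇒ R(z) = (1 + 3/4z)/(1 − 1/4z).

Boundary: |R(x)|=1, x<0.
x=-0.62: |R|=0.4632
R=−1: 1+3/4x = −1+1/4x ⇒ -1/2x=2 ⇒ x=2/(-1/2)=-4.0000
Confirm numerically:
  x=-3.831: |R|=0.95684 <1
  x=-2.703: |R|=0.61301 <1
  x=-2.274: |R|=0.44979 <1
  x=-1.880: |R|=0.27891 <1
  x=-4.279: |R|=1.06740 >1
  x=-4.134: |R|=1.03295 >1
  x=-4.084: |R|=1.02078 >1
So |R|<1 on (-4.0000, 0).

(-4.0000,0); λ=-10 ⇒ h* = (4)/10 = 0.4000.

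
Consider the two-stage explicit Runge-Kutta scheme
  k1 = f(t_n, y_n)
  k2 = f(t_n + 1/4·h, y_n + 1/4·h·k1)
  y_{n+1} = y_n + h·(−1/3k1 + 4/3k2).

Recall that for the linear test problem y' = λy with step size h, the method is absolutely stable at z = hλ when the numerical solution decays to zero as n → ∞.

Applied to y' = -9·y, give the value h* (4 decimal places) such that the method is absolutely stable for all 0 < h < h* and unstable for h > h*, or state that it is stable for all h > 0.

On y'=λy, z=hλ:
  k1=λy_n ⇒ h·k1=z·y_n;  k2=λ(1+1/4z)y_n ⇒ h·k2=z(1+1/4z)y_n
  y_{n+1}/y_n = 1 − 1/3z + 4/3z(1+1/4z) = 1 + z + 1/3z²
  Hence R(z) = 1 + z + 1/3z².

Need |R(x)|<1, x<0.
x=-0.52: |R|=0.5701
R=1: x+1/3x²=0 ⇒ x=−3=-3.0000; min R=1−1/(4·1/3)=0.2500>−1
Confirm numerically:
  x=-2.484: |R|=0.57275 <1
  x=-2.375: |R|=0.50521 <1
  x=-2.217: |R|=0.42136 <1
  x=-3.207: |R|=1.22128 >1
  x=-3.139: |R|=1.14544 >1
  x=-3.138: |R|=1.14435 >1
Stable set (-3.0000, 0).

(-3.0000,0); λ=-9 ⇒ h* = (3)/9 = 0.3333.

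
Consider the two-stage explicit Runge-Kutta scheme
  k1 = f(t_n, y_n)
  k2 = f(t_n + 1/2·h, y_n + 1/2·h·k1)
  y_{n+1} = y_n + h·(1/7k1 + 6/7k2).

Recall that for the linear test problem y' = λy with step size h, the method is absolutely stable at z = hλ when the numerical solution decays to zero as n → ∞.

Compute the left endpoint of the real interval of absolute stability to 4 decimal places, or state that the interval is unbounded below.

z* = -2.3333.

On y'=λy, z=hλ:
  k1=λy_n ⇒ h·k1=z·y_n;  k2=λ(1+1/2z)y_n ⇒ h·k2=z(1+1/2z)y_n
  y_{n+1}/y_n = 1 + 1/7z + 6/7z(1+1/2z) = 1 + z + 3/7z²
  Hence R(z) = 1 + z + 3/7z².

Need |R(x)|<1, x<0.
x=-1.77: |R|=0.5727
R=1: x+3/7x²=0 ⇒ x=−7/3=-2.3333; min R=1−1/(4·3/7)=0.4167>−1
Confirm numerically:
  x=-2.059: |R|=0.75792 <1
  x=-1.540: |R|=0.47640 <1
  x=-1.300: |R|=0.42429 <1
  x=-2.859: |R|=1.64409 >1
  x=-2.702: |R|=1.42692 >1
  x=-2.390: |R|=1.05804 >1
Stable set (-2.3333, 0).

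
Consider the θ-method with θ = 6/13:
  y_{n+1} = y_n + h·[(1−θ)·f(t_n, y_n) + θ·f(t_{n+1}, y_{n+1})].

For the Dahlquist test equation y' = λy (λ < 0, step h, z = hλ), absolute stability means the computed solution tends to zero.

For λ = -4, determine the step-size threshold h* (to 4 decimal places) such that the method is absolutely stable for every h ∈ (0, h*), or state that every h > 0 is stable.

(-26.0000,0); λ=-4 ⇒ h* = (26)/4 = 6.5000.

Set f=λy, z=hλ:
  y_{n+1} = y_n + z·[7/13·y_n + 6/13·y_{n+1}] ⇒ (1 − 6/13z)y_{n+1} = (1 + 7/13z)y_n
  Hence R(z) = (1 + 7/13z)/(1 − 6/13z).

Need |R(x)|<1, x<0.
x=-0.53: |R|=0.5742
R=−1: 1+7/13x = −1+6/13x ⇒ -1/13x=2 ⇒ x=2/(-1/13)=-26.0000
Confirm numerically:
  x=-22.996: |R|=0.98010 <1
  x=-21.389: |R|=0.96738 <1
  x=-21.169: |R|=0.96550 <1
  x=-19.950: |R|=0.95441 <1
  x=-26.595: |R|=1.00345 >1
  x=-26.168: |R|=1.00099 >1
Stable set (-26.0000, 0).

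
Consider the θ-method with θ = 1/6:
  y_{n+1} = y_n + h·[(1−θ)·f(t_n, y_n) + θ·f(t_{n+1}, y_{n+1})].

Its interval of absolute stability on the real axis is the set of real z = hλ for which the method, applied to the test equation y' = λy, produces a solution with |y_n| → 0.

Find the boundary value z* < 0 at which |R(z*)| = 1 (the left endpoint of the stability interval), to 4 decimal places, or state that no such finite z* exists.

left endpoint -3.0000.

With y'=λy (z=hλ):
  y_{n+1} = y_n + z·[5/6·y_n + 1/6·y_{n+1}] ⇒ (1 − 1/6z)y_{n+1} = (1 + 5/6z)y_n
  Hence R(z) = (1 + 5/6z)/(1 − 1/6z).

Need |R(x)|<1, x<0.
x=-0.66: |R|=0.4054
R=−1: 1+5/6x = −1+1/6x ⇒ -2/3x=2 ⇒ x=2/(-2/3)=-3.0000
Confirm numerically:
  x=-2.604: |R|=0.81590 <1
  x=-1.972: |R|=0.48419 <1
  x=-1.529: |R|=0.21849 <1
  x=-1.397: |R|=0.13316 <1
  x=-3.462: |R|=1.19531 >1
  x=-3.195: |R|=1.08483 >1
  x=-3.025: |R|=1.01108 >1
Stable set (-3.0000, 0).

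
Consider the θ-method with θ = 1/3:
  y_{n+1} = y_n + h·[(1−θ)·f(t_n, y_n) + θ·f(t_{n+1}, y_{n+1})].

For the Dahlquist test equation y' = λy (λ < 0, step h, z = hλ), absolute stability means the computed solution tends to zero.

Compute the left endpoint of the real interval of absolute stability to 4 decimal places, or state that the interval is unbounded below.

Test eqn y'=λy, z=hλ:
  y_{n+1} = y_n + z·[2/3·y_n + 1/3·y_{n+1}] ⇒ (1 − 1/3z)y_{n+1} = (1 + 2/3z)y_n
  R(z) = (1 + 2/3z)/(1 − 1/3z).

Boundary: |R(x)|=1, x<0.
x=-1.65: |R|=0.0645
R=−1: 1+2/3x = −1+1/3x ⇒ -1/3x=2 ⇒ x=2/(-1/3)=-6.0000
Confirm numerically:
  x=-5.930: |R|=0.99216 <1
  x=-4.239: |R|=0.75673 <1
  x=-3.553: |R|=0.62658 <1
  x=-2.568: |R|=0.38362 <1
  x=-6.395: |R|=1.04204 >1
  x=-6.317: |R|=1.03402 >1
  x=-6.025: |R|=1.00277 >1
So |R|<1 on (-6.0000, 0).

left endpoint -6.0000.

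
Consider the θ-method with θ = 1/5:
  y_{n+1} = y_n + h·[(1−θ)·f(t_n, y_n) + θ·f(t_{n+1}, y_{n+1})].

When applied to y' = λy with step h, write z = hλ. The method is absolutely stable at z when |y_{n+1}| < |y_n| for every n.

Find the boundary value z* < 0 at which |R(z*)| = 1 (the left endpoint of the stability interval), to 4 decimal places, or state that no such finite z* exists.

z* = -3.3333.

Test eqn y'=λy, z=hλ:
  y_{n+1} = y_n + z·[4/5·y_n + 1/5·y_{n+1}] ⇒ (1 − 1/5z)y_{n+1} = (1 + 4/5z)y_n
  R(z) = (1 + 4/5z)/(1 − 1/5z).

Find x<0 with |R(x)|<1.
x=-1: |R|=0.1667
R=−1: 1+4/5x = −1+1/5x ⇒ -3/5x=2 ⇒ x=2/(-3/5)=-3.3333
Confirm numerically:
  x=-2.221: |R|=0.53788 <1
  x=-1.953: |R|=0.40443 <1
  x=-1.790: |R|=0.31811 <1
  x=-3.615: |R|=1.09808 >1
  x=-3.588: |R|=1.08896 >1
  x=-3.500: |R|=1.05882 >1
Interval (-3.3333, 0).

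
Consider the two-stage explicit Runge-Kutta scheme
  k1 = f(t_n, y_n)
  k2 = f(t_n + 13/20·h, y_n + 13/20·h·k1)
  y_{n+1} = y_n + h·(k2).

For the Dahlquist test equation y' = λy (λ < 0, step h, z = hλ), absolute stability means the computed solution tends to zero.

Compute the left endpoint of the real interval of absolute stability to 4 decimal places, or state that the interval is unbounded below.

left endpoint -1.5385.

Set f=λy, z=hλ:
  k1=λy_n ⇒ h·k1=z·y_n;  k2=λ(1+13/20z)y_n ⇒ h·k2=z(1+13/20z)y_n
  y_{n+1}/y_n = 1 + z(1+13/20z) = 1 + z + 13/20z²
  Hence R(z) = 1 + z + 13/20z².

Solve |R(x)|<1 on ℝ⁻.
x=-0.33: |R|=0.7408
R=1: x+13/20x²=0 ⇒ x=−20/13=-1.5385; min R=1−1/(4·13/20)=0.6154>−1
Confirm numerically:
  x=-1.097: |R|=0.68522 <1
  x=-0.970: |R|=0.64158 <1
  x=-0.780: |R|=0.61546 <1
  x=-2.024: |R|=1.63877 >1
  x=-1.890: |R|=1.43186 >1
  x=-1.715: |R|=1.19680 >1
Interval (-1.5385, 0).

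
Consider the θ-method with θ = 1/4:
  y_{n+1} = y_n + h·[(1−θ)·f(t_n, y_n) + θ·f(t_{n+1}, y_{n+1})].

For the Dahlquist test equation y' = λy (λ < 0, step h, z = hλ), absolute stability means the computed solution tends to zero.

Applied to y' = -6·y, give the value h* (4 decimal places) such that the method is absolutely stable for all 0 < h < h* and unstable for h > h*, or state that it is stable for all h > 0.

(-4.0000,0); λ=-6 ⇒ h* = (4)/6 = 0.6667.

Test eqn y'=λy, z=hλ:
  y_{n+1} = y_n + z·[3/4·y_n + 1/4·y_{n+1}] ⇒ (1 − 1/4z)y_{n+1} = (1 + 3/4z)y_n
  Hence R(z) = (1 + 3/4z)/(1 − 1/4z).

Solve |R(x)|<1 on ℝ⁻.
x=-1.07: |R|=0.1558
R=−1: 1+3/4x = −1+1/4x ⇒ -1/2x=2 ⇒ x=2/(-1/2)=-4.0000
Confirm numerically:
  x=-3.231: |R|=0.78730 <1
  x=-2.739: |R|=0.62576 <1
  x=-2.195: |R|=0.41727 <1
  x=-1.634: |R|=0.16010 <1
  x=-4.474: |R|=1.11187 >1
  x=-4.288: |R|=1.06950 >1
So |R|<1 on (-4.0000, 0).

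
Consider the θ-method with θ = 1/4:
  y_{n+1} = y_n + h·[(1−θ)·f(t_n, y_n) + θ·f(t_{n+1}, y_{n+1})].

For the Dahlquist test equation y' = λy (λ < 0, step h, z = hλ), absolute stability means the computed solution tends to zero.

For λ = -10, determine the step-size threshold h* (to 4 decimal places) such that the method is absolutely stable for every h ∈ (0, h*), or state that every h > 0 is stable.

(-4.0000,0); λ=-10 ⇒ h* = (4)/10 = 0.4000.

On y'=λy, z=hλ:
  y_{n+1} = y_n + z·[3/4·y_n + 1/4·y_{n+1}] ⇒ (1 − 1/4z)y_{n+1} = (1 + 3/4z)y_n
  so R(z) = (1 + 3/4z)/(1 − 1/4z).

Boundary: |R(x)|=1, x<0.
x=-1.42: |R|=0.0480
R=−1: 1+3/4x = −1+1/4x ⇒ -1/2x=2 ⇒ x=2/(-1/2)=-4.0000
Confirm numerically:
  x=-3.843: |R|=0.95996 <1
  x=-3.683: |R|=0.91748 <1
  x=-3.283: |R|=0.80310 <1
  x=-2.668: |R|=0.60048 <1
  x=-4.302: |R|=1.07275 >1
  x=-4.103: |R|=1.02542 >1
Stable set (-4.0000, 0).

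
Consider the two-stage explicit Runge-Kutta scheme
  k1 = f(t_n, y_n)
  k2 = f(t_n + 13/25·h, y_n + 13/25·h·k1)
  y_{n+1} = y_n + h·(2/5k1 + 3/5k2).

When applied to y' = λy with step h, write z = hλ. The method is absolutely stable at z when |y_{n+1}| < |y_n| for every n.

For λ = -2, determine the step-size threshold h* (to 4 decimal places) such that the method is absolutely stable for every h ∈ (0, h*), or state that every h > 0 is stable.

(-3.2051,0); λ=-2 ⇒ h* = (125/39)/2 = 1.6026.

Set f=λy, z=hλ:
  k1=λy_n ⇒ h·k1=z·y_n;  k2=λ(1+13/25z)y_n ⇒ h·k2=z(1+13/25z)y_n
  y_{n+1}/y_n = 1 + 2/5z + 3/5z(1+13/25z) = 1 + z + 39/125z²
  R(z) = 1 + z + 39/125z².

Need |R(x)|<1, x<0.
x=-0.46: |R|=0.6060
R=1: x+39/125x²=0 ⇒ x=−125/39=-3.2051; min R=1−1/(4·39/125)=0.1987>−1
Confirm numerically:
  x=-3.002: |R|=0.80975 <1
  x=-2.585: |R|=0.49985 <1
  x=-2.250: |R|=0.32950 <1
  x=-3.797: |R|=1.70117 >1
  x=-3.369: |R|=1.17225 >1
Interval (-3.2051, 0).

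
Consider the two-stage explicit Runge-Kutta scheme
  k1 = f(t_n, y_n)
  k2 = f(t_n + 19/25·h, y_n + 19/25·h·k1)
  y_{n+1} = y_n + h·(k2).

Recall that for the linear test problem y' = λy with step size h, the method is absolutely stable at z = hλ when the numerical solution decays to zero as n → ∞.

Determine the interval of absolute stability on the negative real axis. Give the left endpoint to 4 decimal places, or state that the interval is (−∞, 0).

Test eqn y'=λy, z=hλ:
  k1=λy_n ⇒ h·k1=z·y_n;  k2=λ(1+19/25z)y_n ⇒ h·k2=z(1+19/25z)y_n
  y_{n+1}/y_n = 1 + z(1+19/25z) = 1 + z + 19/25z²
  ⇒ R(z) = 1 + z + 19/25z².

Boundary: |R(x)|=1, x<0.
x=-1.6: |R|=1.3456
R=1: x+19/25x²=0 ⇒ x=−25/19=-1.3158; min R=1−1/(4·19/25)=0.6711>−1
Confirm numerically:
  x=-1.256: |R|=0.94293 <1
  x=-0.873: |R|=0.70622 <1
  x=-0.669: |R|=0.67115 <1
  x=-0.636: |R|=0.67142 <1
  x=-1.686: |R|=1.47437 >1
  x=-1.545: |R|=1.26914 >1
Stable set (-1.3158, 0).

(-1.3158, 0).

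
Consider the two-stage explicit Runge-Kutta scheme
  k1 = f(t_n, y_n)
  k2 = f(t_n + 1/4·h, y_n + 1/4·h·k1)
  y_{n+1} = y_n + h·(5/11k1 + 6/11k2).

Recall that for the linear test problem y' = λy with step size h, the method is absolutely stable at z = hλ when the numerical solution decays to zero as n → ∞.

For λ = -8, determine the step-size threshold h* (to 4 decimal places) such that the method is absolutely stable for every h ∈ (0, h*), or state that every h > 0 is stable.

(-7.3333,0); λ=-8 ⇒ h* = (22/3)/8 = 0.9167.

Test eqn y'=λy, z=hλ:
  k1=λy_n ⇒ h·k1=z·y_n;  k2=λ(1+1/4z)y_n ⇒ h·k2=z(1+1/4z)y_n
  y_{n+1}/y_n = 1 + 5/11z + 6/11z(1+1/4z) = 1 + z + 3/22z²
  so R(z) = 1 + z + 3/22z².

Need |R(x)|<1, x<0.
x=-0.31: |R|=0.7031
R=1: x+3/22x²=0 ⇒ x=−22/3=-7.3333; min R=1−1/(4·3/22)=-0.8333>−1
Confirm numerically:
  x=-7.183: |R|=0.85275 <1
  x=-3.463: |R|=0.82768 <1
  x=-3.372: |R|=0.82149 <1
  x=-7.910: |R|=1.62201 >1
  x=-7.410: |R|=1.07747 >1
Stable set (-7.3333, 0).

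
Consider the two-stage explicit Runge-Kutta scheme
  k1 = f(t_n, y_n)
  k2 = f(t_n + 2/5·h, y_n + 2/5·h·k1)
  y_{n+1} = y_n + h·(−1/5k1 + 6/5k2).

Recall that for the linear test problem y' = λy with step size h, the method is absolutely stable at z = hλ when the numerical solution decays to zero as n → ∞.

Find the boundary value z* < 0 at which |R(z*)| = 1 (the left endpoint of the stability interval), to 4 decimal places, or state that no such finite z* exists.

z* = -2.0833.

Test eqn y'=λy, z=hλ:
  k1=λy_n ⇒ h·k1=z·y_n;  k2=λ(1+2/5z)y_n ⇒ h·k2=z(1+2/5z)y_n
  y_{n+1}/y_n = 1 − 1/5z + 6/5z(1+2/5z) = 1 + z + 12/25z²
  Hence R(z) = 1 + z + 12/25z².

Need |R(x)|<1, x<0.
x=-1.63: |R|=0.6453
R=1: x+12/25x²=0 ⇒ x=−25/12=-2.0833; min R=1−1/(4·12/25)=0.4792>−1
Confirm numerically:
  x=-1.796: |R|=0.75230 <1
  x=-1.336: |R|=0.52075 <1
  x=-0.997: |R|=0.48012 <1
  x=-2.361: |R|=1.31467 >1
  x=-2.109: |R|=1.02598 >1
Stable set (-2.0833, 0).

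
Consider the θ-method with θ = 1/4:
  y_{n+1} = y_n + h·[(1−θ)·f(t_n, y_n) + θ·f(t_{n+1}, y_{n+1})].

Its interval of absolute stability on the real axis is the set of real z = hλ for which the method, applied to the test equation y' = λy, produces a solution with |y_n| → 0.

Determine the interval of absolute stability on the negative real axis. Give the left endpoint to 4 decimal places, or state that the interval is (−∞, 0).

(-4.0000, 0).

Set f=λy, z=hλ:
  y_{n+1} = y_n + z·[3/4·y_n + 1/4·y_{n+1}] ⇒ (1 − 1/4z)y_{n+1} = (1 + 3/4z)y_n
  ⇒ R(z) = (1 + 3/4z)/(1 − 1/4z).

Need |R(x)|<1, x<0.
x=-1.48: |R|=0.0803
R=−1: 1+3/4x = −1+1/4x ⇒ -1/2x=2 ⇒ x=2/(-1/2)=-4.0000
Confirm numerically:
  x=-3.941: |R|=0.98514 <1
  x=-2.825: |R|=0.65568 <1
  x=-2.803: |R|=0.64810 <1
  x=-1.973: |R|=0.32128 <1
  x=-4.527: |R|=1.12361 >1
  x=-4.430: |R|=1.10202 >1
  x=-4.347: |R|=1.08314 >1
Stable set (-4.0000, 0).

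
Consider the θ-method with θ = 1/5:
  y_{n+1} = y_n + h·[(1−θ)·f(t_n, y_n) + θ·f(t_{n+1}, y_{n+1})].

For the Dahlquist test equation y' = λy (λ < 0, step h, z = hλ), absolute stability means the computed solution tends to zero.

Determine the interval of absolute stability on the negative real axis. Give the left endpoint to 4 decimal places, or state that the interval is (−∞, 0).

(-3.3333, 0).

On y'=λy, z=hλ:
  y_{n+1} = y_n + z·[4/5·y_n + 1/5·y_{n+1}] ⇒ (1 − 1/5z)y_{n+1} = (1 + 4/5z)y_n
  R(z) = (1 + 4/5z)/(1 − 1/5z).

Find x<0 with |R(x)|<1.
x=-0.38: |R|=0.6468
R=−1: 1+4/5x = −1+1/5x ⇒ -3/5x=2 ⇒ x=2/(-3/5)=-3.3333
Confirm numerically:
  x=-2.832: |R|=0.80797 <1
  x=-2.746: |R|=0.77253 <1
  x=-1.772: |R|=0.30833 <1
  x=-1.620: |R|=0.22356 <1
  x=-3.740: |R|=1.13959 >1
  x=-3.632: |R|=1.10380 >1
  x=-3.627: |R|=1.10212 >1
Stable set (-3.3333, 0).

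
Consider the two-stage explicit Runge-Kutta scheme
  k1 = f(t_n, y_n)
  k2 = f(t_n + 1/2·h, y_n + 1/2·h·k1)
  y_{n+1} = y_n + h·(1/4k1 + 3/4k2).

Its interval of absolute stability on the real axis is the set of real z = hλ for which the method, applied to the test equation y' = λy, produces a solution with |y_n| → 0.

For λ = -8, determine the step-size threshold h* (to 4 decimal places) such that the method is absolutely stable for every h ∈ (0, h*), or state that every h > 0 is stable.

With y'=λy (z=hλ):
  k1=λy_n ⇒ h·k1=z·y_n;  k2=λ(1+1/2z)y_n ⇒ h·k2=z(1+1/2z)y_n
  y_{n+1}/y_n = 1 + 1/4z + 3/4z(1+1/2z) = 1 + z + 3/8z²
  so R(z) = 1 + z + 3/8z².

Boundary: |R(x)|=1, x<0.
x=-0.58: |R|=0.5462
R=1: x+3/8x²=0 ⇒ x=−8/3=-2.6667; min R=1−1/(4·3/8)=0.3333>−1
Confirm numerically:
  x=-1.409: |R|=0.33548 <1
  x=-1.348: |R|=0.33341 <1
  x=-1.132: |R|=0.34853 <1
  x=-2.996: |R|=1.37001 >1
  x=-2.931: |R|=1.29054 >1
Stable set (-2.6667, 0).

(-2.6667,0); λ=-8 ⇒ h* = (8/3)/8 = 0.3333.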